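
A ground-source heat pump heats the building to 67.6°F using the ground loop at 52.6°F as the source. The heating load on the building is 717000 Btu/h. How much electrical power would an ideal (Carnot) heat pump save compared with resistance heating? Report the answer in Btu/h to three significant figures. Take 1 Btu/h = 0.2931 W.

697000 Btu/h

In absolute terms T_C = 284.59 K and T_H = 292.93 K, so ΔT = 8.333 K.
COP_Carnot = T_H/ΔT = 292.93/8.333 = 35.15.
Resistance heating needs Ẇ_res = Q̇_H = 717000 Btu/h; the reversible heat pump needs only Ẇ_hp = Q̇_H/COP = 20400 Btu/h.
Saving = 717000 − 20400 = 696600 Btu/h.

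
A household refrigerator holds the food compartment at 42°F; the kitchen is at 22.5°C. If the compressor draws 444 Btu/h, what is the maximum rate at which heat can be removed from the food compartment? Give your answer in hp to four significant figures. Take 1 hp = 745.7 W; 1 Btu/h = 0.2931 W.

2.870 hp

In absolute terms T_C = 278.71 K and T_H = 295.65 K, so ΔT = 16.94 K.
COP_Carnot = T_C/ΔT = 278.71/16.94 = 16.45.
Q̇_max = COP_Carnot × Ẇ = 16.45 × 444.0 Btu/h = 7303 Btu/h = 2.870 hp.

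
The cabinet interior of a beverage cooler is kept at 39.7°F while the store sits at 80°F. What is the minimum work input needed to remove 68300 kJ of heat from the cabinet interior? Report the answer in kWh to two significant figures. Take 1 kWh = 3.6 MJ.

In absolute terms T_C = 277.43 K and T_H = 299.82 K, so ΔT = 22.39 K.
The reversible limit is COP_R = T_C/ΔT = 12.39, so W_min = Q_C/COP = Q_C·ΔT/T_C.
W_min = 68300 × 22.39/277.43 = 5512 kJ = 1.531 kWh.

1.5 kWh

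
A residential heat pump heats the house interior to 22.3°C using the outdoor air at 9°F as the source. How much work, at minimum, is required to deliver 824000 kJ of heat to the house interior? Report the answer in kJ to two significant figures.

98000 kJ

In absolute terms T_C = 260.37 K and T_H = 295.45 K, so ΔT = 35.08 K.
The reversible limit is COP_HP = T_H/ΔT = 8.423, so W_min = Q_H/COP = Q_H·ΔT/T_H.
W_min = 824000 × 35.08/295.45 = 97830 kJ.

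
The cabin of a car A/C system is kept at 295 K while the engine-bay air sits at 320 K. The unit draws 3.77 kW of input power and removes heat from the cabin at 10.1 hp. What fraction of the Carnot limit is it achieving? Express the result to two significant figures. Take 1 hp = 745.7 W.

Converting, Q̇_C = 10.10 hp = 7.532 kW, so COP_actual = Q̇_C/Ẇ = 7.532/3.770 = 1.998.
The reservoir spacing is ΔT = 320 − 295 = 25.00 K.
COP_Carnot = T_C/ΔT = 295.00/25.00 = 11.80.
η_II = COP_actual/COP_Carnot = 1.998/11.80 = 0.1693.

0.17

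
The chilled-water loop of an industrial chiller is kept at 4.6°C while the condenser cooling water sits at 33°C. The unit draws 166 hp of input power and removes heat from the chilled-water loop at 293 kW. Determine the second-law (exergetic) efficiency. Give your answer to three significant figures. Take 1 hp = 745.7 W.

Converting, Q̇_C = 293.0 kW = 392.9 hp, so COP_actual = Q̇_C/Ẇ = 392.9/166.0 = 2.367.
In absolute terms T_C = 277.75 K and T_H = 306.15 K, so ΔT = 28.40 K.
COP_Carnot = T_C/ΔT = 277.75/28.40 = 9.780.
η_II = COP_actual/COP_Carnot = 2.367/9.780 = 0.2420.

0.242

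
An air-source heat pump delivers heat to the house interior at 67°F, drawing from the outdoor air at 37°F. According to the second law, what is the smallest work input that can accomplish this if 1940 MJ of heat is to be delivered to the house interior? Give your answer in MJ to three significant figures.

In absolute terms T_C = 275.93 K and T_H = 292.59 K, so ΔT = 16.67 K.
The reversible limit is COP_HP = T_H/ΔT = 17.56, so W_min = Q_H/COP = Q_H·ΔT/T_H.
W_min = 1940 × 16.67/292.59 = 110.5 MJ.

111 MJ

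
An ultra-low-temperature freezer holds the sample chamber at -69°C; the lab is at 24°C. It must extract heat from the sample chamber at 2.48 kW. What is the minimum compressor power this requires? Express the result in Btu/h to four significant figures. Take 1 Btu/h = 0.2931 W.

In absolute terms T_C = 204.15 K and T_H = 297.15 K, so ΔT = 93.00 K.
COP_Carnot = T_C/ΔT = 204.15/93.00 = 2.195.
Ẇ_min = Q̇/COP_Carnot = 2.480/2.195 = 1.130 kW = 3855 Btu/h.

3855 Btu/h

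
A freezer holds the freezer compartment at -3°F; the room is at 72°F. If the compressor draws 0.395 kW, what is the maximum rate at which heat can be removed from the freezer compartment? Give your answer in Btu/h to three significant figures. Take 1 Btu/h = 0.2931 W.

In absolute terms T_C = 253.71 K and T_H = 295.37 K, so ΔT = 41.67 K.
COP_Carnot = T_C/ΔT = 253.71/41.67 = 6.089.
Q̇_max = COP_Carnot × Ẇ = 6.089 × 0.3950 kW = 2.405 kW = 8206 Btu/h.

8210 Btu/h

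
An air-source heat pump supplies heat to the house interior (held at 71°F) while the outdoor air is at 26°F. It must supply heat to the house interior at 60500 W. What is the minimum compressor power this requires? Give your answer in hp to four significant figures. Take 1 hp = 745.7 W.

In absolute terms T_C = 269.82 K and T_H = 294.82 K, so ΔT = 25.00 K.
COP_Carnot = T_H/ΔT = 294.82/25.00 = 11.79.
Ẇ_min = Q̇/COP_Carnot = 60500/11.79 = 5130 W = 6.880 hp.

6.880 hp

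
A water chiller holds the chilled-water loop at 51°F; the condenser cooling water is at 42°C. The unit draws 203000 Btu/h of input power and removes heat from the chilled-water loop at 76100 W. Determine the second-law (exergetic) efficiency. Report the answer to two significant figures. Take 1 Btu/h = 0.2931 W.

Converting, Q̇_C = 76100 W = 259600 Btu/h, so COP_actual = Q̇_C/Ẇ = 259600/203000 = 1.279.
In absolute terms T_C = 283.71 K and T_H = 315.15 K, so ΔT = 31.44 K.
COP_Carnot = T_C/ΔT = 283.71/31.44 = 9.022.
η_II = COP_actual/COP_Carnot = 1.279/9.022 = 0.1418.

0.14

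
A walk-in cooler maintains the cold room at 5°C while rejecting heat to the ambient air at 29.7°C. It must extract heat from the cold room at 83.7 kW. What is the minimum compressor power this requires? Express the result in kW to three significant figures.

7.43 kW

In absolute terms T_C = 278.15 K and T_H = 302.85 K, so ΔT = 24.70 K.
COP_Carnot = T_C/ΔT = 278.15/24.70 = 11.26.
Ẇ_min = Q̇/COP_Carnot = 83.70/11.26 = 7.433 kW.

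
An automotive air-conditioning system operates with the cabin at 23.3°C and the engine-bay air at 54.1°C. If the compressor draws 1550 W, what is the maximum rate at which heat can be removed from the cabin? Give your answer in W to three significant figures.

In absolute terms T_C = 296.45 K and T_H = 327.25 K, so ΔT = 30.80 K.
COP_Carnot = T_C/ΔT = 296.45/30.80 = 9.625.
Q̇_max = COP_Carnot × Ẇ = 9.625 × 1550 W = 14920 W.

14900 W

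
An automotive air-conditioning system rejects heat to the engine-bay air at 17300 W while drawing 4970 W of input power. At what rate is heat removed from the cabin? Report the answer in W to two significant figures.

For a cyclic device the first law requires Q̇_H = Q̇_C + Ẇ.
Q̇_C = Q̇_H − Ẇ = 12330 W.

12000 W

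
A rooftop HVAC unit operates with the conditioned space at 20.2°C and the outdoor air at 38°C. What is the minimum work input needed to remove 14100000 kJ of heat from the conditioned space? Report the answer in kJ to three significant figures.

856000 kJ

In absolute terms T_C = 293.35 K and T_H = 311.15 K, so ΔT = 17.80 K.
The reversible limit is COP_R = T_C/ΔT = 16.48, so W_min = Q_C/COP = Q_C·ΔT/T_C.
W_min = 14100000 × 17.80/293.35 = 855600 kJ.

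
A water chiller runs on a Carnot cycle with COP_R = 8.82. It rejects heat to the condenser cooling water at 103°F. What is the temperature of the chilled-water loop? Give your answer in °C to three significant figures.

7.61 °C

For a Carnot refrigerator COP_R = T_C/(T_H − T_C), so T_C = COP·T_H/(1 + COP).
With T_H = 312.59 K, T_C = 8.82 × 312.59/9.820 = 280.76 K.
Converting, 280.76 K = 7.61°C.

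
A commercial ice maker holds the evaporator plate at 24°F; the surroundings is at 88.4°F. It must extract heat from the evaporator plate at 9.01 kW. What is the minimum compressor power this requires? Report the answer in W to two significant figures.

In absolute terms T_C = 268.71 K and T_H = 304.48 K, so ΔT = 35.78 K.
COP_Carnot = T_C/ΔT = 268.71/35.78 = 7.510.
Ẇ_min = Q̇/COP_Carnot = 9.010/7.510 = 1.200 kW = 1200 W.

1200 W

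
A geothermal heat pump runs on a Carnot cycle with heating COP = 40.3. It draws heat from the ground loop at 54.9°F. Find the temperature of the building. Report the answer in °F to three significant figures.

68.0 °F

COP_HP = T_H/(T_H − T_C) rearranges to T_H = COP·T_C/(COP − 1).
With T_C = 285.87 K, T_H = 40.3 × 285.87/39.30 = 293.15 K.
Converting, 293.15 K = 67.99°F.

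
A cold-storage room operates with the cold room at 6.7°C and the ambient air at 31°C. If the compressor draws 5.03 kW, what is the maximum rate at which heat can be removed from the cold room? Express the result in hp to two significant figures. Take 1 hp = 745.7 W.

78 hp

In absolute terms T_C = 279.85 K and T_H = 304.15 K, so ΔT = 24.30 K.
COP_Carnot = T_C/ΔT = 279.85/24.30 = 11.52.
Q̇_max = COP_Carnot × Ẇ = 11.52 × 5.030 kW = 57.93 kW = 77.68 hp.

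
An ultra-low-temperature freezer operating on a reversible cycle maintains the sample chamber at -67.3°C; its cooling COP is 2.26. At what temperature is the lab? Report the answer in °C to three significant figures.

COP_R = T_C/(T_H − T_C) gives T_H − T_C = T_C/COP.
With T_C = 205.85 K, T_H = 205.85 × (1 + 1/2.26) = 296.93 K.
Converting, 296.93 K = 23.78°C.

23.8 °C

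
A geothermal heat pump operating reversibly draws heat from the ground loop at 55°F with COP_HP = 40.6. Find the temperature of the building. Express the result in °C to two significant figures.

20 °C

COP_HP = T_H/(T_H − T_C) rearranges to T_H = COP·T_C/(COP − 1).
With T_C = 285.93 K, T_H = 40.6 × 285.93/39.60 = 293.15 K.
Converting, 293.15 K = 20.00°C.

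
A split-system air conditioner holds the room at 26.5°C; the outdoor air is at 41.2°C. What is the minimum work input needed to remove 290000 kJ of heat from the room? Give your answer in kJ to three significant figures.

In absolute terms T_C = 299.65 K and T_H = 314.35 K, so ΔT = 14.70 K.
The reversible limit is COP_R = T_C/ΔT = 20.38, so W_min = Q_C/COP = Q_C·ΔT/T_C.
W_min = 290000 × 14.70/299.65 = 14230 kJ.

14200 kJ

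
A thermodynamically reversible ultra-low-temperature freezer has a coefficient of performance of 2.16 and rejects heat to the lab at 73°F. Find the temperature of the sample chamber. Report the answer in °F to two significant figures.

For a Carnot refrigerator COP_R = T_C/(T_H − T_C), so T_C = COP·T_H/(1 + COP).
With T_H = 295.93 K, T_C = 2.16 × 295.93/3.160 = 202.28 K.
Converting, 202.28 K = -95.57°F.

-96 °F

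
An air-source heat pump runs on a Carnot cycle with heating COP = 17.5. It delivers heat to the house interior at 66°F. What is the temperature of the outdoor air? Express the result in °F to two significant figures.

36 °F

COP_HP = T_H/(T_H − T_C) gives T_H − T_C = T_H/COP.
With T_H = 292.04 K, T_C = 292.04 × (1 − 1/17.5) = 275.35 K.
Converting, 275.35 K = 35.96°F.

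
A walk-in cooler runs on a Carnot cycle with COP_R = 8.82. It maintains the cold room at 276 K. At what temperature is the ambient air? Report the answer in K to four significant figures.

COP_R = T_C/(T_H − T_C) gives T_H − T_C = T_C/COP.
With T_C = 276.00 K, T_H = 276.00 × (1 + 1/8.82) = 307.29 K.

307.3 K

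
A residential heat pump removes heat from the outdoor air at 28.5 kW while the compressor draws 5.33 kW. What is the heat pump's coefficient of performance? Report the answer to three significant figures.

6.35

The first law gives Q̇_H = Q̇_C + Ẇ, so the three rates are Q̇_C = 28.50, Q̇_H = 33.83, Ẇ = 5.330 kW.
COP_HP = Q̇_H/Ẇ = 33.83/5.330 = 6.347.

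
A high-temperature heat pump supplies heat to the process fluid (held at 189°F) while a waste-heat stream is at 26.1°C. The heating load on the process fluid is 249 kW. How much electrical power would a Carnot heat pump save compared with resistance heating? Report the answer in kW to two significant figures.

In absolute terms T_C = 299.25 K and T_H = 360.37 K, so ΔT = 61.12 K.
COP_Carnot = T_H/ΔT = 360.37/61.12 = 5.896.
Resistance heating needs Ẇ_res = Q̇_H = 249.0 kW; the reversible heat pump needs only Ẇ_hp = Q̇_H/COP = 42.23 kW.
Saving = 249.0 − 42.23 = 206.8 kW.

210 kW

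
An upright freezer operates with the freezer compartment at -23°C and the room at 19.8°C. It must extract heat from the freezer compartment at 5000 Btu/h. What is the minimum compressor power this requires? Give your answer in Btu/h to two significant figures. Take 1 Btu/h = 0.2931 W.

In absolute terms T_C = 250.15 K and T_H = 292.95 K, so ΔT = 42.80 K.
COP_Carnot = T_C/ΔT = 250.15/42.80 = 5.845.
Ẇ_min = Q̇/COP_Carnot = 5000/5.845 = 855.5 Btu/h.

860 Btu/h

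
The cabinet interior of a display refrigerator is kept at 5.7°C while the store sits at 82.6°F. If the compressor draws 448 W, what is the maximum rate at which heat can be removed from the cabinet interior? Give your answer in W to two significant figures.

In absolute terms T_C = 278.85 K and T_H = 301.26 K, so ΔT = 22.41 K.
COP_Carnot = T_C/ΔT = 278.85/22.41 = 12.44.
Q̇_max = COP_Carnot × Ẇ = 12.44 × 448.0 W = 5574 W.

5600 W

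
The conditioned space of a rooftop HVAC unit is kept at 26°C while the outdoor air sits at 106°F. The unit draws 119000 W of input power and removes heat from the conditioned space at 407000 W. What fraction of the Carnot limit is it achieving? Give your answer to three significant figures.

0.173

COP_actual = Q̇_C/Ẇ = 407000/119000 = 3.420.
In absolute terms T_C = 299.15 K and T_H = 314.26 K, so ΔT = 15.11 K.
COP_Carnot = T_C/ΔT = 299.15/15.11 = 19.80.
η_II = COP_actual/COP_Carnot = 3.420/19.80 = 0.1728.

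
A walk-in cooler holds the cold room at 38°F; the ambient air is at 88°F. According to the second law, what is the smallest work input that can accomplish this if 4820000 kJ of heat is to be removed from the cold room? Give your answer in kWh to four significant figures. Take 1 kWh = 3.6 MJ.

134.5 kWh

In absolute terms T_C = 276.48 K and T_H = 304.26 K, so ΔT = 27.78 K.
The reversible limit is COP_R = T_C/ΔT = 9.953, so W_min = Q_C/COP = Q_C·ΔT/T_C.
W_min = 4820000 × 27.78/276.48 = 484300 kJ = 134.5 kWh.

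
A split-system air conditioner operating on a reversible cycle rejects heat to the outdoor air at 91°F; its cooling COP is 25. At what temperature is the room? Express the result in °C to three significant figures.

For a Carnot refrigerator COP_R = T_C/(T_H − T_C), so T_C = COP·T_H/(1 + COP).
With T_H = 305.93 K, T_C = 25 × 305.93/26.00 = 294.16 K.
Converting, 294.16 K = 21.01°C.

21.0 °C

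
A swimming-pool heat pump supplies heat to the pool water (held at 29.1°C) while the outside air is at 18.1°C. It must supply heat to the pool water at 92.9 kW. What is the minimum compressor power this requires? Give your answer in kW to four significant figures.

3.381 kW

In absolute terms T_C = 291.25 K and T_H = 302.25 K, so ΔT = 11.00 K.
COP_Carnot = T_H/ΔT = 302.25/11.00 = 27.48.
Ẇ_min = Q̇/COP_Carnot = 92.90/27.48 = 3.381 kW.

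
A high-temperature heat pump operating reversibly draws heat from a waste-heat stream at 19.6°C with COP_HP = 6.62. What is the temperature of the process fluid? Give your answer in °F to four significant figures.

COP_HP = T_H/(T_H − T_C) rearranges to T_H = COP·T_C/(COP − 1).
With T_C = 292.75 K, T_H = 6.62 × 292.75/5.620 = 344.84 K.
Converting, 344.84 K = 161.04°F.

161.0 °F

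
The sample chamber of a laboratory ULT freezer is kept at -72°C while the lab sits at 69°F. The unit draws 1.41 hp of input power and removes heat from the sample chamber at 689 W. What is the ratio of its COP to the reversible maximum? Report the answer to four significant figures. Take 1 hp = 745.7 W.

0.3015

Converting, Q̇_C = 689.0 W = 0.9240 hp, so COP_actual = Q̇_C/Ẇ = 0.9240/1.410 = 0.6553.
In absolute terms T_C = 201.15 K and T_H = 293.71 K, so ΔT = 92.56 K.
COP_Carnot = T_C/ΔT = 201.15/92.56 = 2.173.
η_II = COP_actual/COP_Carnot = 0.6553/2.173 = 0.3015.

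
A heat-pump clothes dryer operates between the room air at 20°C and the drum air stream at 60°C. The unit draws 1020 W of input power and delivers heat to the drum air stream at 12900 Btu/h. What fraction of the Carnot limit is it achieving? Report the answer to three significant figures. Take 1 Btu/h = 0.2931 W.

0.445

Converting, Q̇_H = 12900 Btu/h = 3781 W, so COP_actual = Q̇_H/Ẇ = 3781/1020 = 3.707.
In absolute terms T_C = 293.15 K and T_H = 333.15 K, so ΔT = 40.00 K.
COP_Carnot = T_H/ΔT = 333.15/40.00 = 8.329.
η_II = COP_actual/COP_Carnot = 3.707/8.329 = 0.4451.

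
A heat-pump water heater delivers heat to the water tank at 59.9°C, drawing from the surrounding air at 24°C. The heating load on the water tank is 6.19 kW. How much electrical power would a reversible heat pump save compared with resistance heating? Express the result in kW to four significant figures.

5.523 kW

In absolute terms T_C = 297.15 K and T_H = 333.05 K, so ΔT = 35.90 K.
COP_Carnot = T_H/ΔT = 333.05/35.90 = 9.277.
Resistance heating needs Ẇ_res = Q̇_H = 6.190 kW; the reversible heat pump needs only Ẇ_hp = Q̇_H/COP = 0.6672 kW.
Saving = 6.190 − 0.6672 = 5.523 kW.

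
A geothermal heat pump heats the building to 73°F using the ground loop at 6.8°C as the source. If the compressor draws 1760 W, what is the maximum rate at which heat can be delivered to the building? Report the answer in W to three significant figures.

In absolute terms T_C = 279.95 K and T_H = 295.93 K, so ΔT = 15.98 K.
COP_Carnot = T_H/ΔT = 295.93/15.98 = 18.52.
Q̇_max = COP_Carnot × Ẇ = 18.52 × 1760 W = 32600 W.

32600 W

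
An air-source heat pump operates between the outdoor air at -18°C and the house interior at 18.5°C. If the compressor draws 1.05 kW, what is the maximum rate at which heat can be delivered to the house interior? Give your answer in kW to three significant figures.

In absolute terms T_C = 255.15 K and T_H = 291.65 K, so ΔT = 36.50 K.
COP_Carnot = T_H/ΔT = 291.65/36.50 = 7.990.
Q̇_max = COP_Carnot × Ẇ = 7.990 × 1.050 kW = 8.390 kW.

8.39 kW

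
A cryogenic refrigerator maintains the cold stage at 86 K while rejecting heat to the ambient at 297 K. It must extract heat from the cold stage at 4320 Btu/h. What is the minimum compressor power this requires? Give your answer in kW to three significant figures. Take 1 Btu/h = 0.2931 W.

The reservoir spacing is ΔT = 297 − 86 = 211.0 K.
COP_Carnot = T_C/ΔT = 86.00/211.0 = 0.4076.
Ẇ_min = Q̇/COP_Carnot = 4320/0.4076 = 10600 Btu/h = 3.107 kW.

3.11 kW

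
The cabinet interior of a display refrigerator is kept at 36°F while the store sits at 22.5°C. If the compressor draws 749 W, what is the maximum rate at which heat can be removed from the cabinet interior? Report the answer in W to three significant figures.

10200 W

In absolute terms T_C = 275.37 K and T_H = 295.65 K, so ΔT = 20.28 K.
COP_Carnot = T_C/ΔT = 275.37/20.28 = 13.58.
Q̇_max = COP_Carnot × Ẇ = 13.58 × 749.0 W = 10170 W.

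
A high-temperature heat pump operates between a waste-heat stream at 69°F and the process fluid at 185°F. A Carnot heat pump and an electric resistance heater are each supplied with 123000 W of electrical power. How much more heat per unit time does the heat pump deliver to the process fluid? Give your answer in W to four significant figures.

In absolute terms T_C = 293.71 K and T_H = 358.15 K, so ΔT = 64.44 K.
COP_Carnot = T_H/ΔT = 358.15/64.44 = 5.558.
The heat pump delivers Q̇_H = COP × Ẇ = 683600 W; the resistance heater delivers Ẇ = 123000 W.
Extra = (COP − 1)·Ẇ = 560600 W.

560600 W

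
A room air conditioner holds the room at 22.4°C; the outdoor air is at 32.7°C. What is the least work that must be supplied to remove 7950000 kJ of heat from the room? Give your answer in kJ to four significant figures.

In absolute terms T_C = 295.55 K and T_H = 305.85 K, so ΔT = 10.30 K.
The reversible limit is COP_R = T_C/ΔT = 28.69, so W_min = Q_C/COP = Q_C·ΔT/T_C.
W_min = 7950000 × 10.30/295.55 = 277100 kJ.

277100 kJ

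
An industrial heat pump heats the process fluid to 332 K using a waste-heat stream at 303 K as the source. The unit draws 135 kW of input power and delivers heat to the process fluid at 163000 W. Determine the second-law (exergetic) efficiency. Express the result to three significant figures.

0.105

Converting, Q̇_H = 163000 W = 163.0 kW, so COP_actual = Q̇_H/Ẇ = 163.0/135.0 = 1.207.
The reservoir spacing is ΔT = 332 − 303 = 29.00 K.
COP_Carnot = T_H/ΔT = 332.00/29.00 = 11.45.
η_II = COP_actual/COP_Carnot = 1.207/11.45 = 0.1055.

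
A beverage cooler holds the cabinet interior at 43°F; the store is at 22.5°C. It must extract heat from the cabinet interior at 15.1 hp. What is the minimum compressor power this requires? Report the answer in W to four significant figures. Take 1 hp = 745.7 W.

660.8 W

In absolute terms T_C = 279.26 K and T_H = 295.65 K, so ΔT = 16.39 K.
COP_Carnot = T_C/ΔT = 279.26/16.39 = 17.04.
Ẇ_min = Q̇/COP_Carnot = 15.10/17.04 = 0.8862 hp = 660.8 W.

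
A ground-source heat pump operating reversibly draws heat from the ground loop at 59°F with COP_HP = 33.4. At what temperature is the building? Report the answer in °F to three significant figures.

COP_HP = T_H/(T_H − T_C) rearranges to T_H = COP·T_C/(COP − 1).
With T_C = 288.15 K, T_H = 33.4 × 288.15/32.40 = 297.04 K.
Converting, 297.04 K = 75.01°F.

75.0 °F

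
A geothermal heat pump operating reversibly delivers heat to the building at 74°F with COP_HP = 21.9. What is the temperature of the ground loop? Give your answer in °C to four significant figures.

9.795 °C

COP_HP = T_H/(T_H − T_C) gives T_H − T_C = T_H/COP.
With T_H = 296.48 K, T_C = 296.48 × (1 − 1/21.9) = 282.95 K.
Converting, 282.95 K = 9.80°C.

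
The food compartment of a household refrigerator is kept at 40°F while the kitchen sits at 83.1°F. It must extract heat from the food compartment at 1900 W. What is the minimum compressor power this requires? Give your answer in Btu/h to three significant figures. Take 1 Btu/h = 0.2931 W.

559 Btu/h

In absolute terms T_C = 277.59 K and T_H = 301.54 K, so ΔT = 23.94 K.
COP_Carnot = T_C/ΔT = 277.59/23.94 = 11.59.
Ẇ_min = Q̇/COP_Carnot = 1900/11.59 = 163.9 W = 559.2 Btu/h.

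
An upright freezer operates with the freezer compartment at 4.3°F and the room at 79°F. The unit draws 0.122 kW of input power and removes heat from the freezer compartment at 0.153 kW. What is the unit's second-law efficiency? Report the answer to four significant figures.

COP_actual = Q̇_C/Ẇ = 0.1530/0.1220 = 1.254.
In absolute terms T_C = 257.76 K and T_H = 299.26 K, so ΔT = 41.50 K.
COP_Carnot = T_C/ΔT = 257.76/41.50 = 6.211.
η_II = COP_actual/COP_Carnot = 1.254/6.211 = 0.2019.

0.2019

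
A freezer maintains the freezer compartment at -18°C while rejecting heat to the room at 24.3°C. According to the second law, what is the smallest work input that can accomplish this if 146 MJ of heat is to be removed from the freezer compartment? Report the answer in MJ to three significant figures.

In absolute terms T_C = 255.15 K and T_H = 297.45 K, so ΔT = 42.30 K.
The reversible limit is COP_R = T_C/ΔT = 6.032, so W_min = Q_C/COP = Q_C·ΔT/T_C.
W_min = 146.0 × 42.30/255.15 = 24.20 MJ.

24.2 MJ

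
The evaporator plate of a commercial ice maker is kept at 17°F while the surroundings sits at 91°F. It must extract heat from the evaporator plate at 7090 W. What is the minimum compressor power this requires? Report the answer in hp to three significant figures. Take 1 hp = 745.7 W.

1.48 hp

In absolute terms T_C = 264.82 K and T_H = 305.93 K, so ΔT = 41.11 K.
COP_Carnot = T_C/ΔT = 264.82/41.11 = 6.441.
Ẇ_min = Q̇/COP_Carnot = 7090/6.441 = 1101 W = 1.476 hp.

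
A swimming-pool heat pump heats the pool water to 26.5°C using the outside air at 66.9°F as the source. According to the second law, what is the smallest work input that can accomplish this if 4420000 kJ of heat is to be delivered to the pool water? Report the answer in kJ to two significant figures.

In absolute terms T_C = 292.54 K and T_H = 299.65 K, so ΔT = 7.111 K.
The reversible limit is COP_HP = T_H/ΔT = 42.14, so W_min = Q_H/COP = Q_H·ΔT/T_H.
W_min = 4420000 × 7.111/299.65 = 104900 kJ.

100000 kJ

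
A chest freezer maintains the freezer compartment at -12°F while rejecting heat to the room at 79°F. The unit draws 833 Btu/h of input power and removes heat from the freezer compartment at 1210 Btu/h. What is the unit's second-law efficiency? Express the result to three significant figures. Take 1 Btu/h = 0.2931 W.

0.295

COP_actual = Q̇_C/Ẇ = 1210/833.0 = 1.453.
In absolute terms T_C = 248.71 K and T_H = 299.26 K, so ΔT = 50.56 K.
COP_Carnot = T_C/ΔT = 248.71/50.56 = 4.919.
η_II = COP_actual/COP_Carnot = 1.453/4.919 = 0.2953.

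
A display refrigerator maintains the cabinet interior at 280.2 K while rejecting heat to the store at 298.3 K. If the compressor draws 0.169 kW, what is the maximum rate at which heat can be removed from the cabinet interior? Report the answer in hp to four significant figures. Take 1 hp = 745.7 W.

3.508 hp

The reservoir spacing is ΔT = 298.3 − 280.2 = 18.10 K.
COP_Carnot = T_C/ΔT = 280.20/18.10 = 15.48.
Q̇_max = COP_Carnot × Ẇ = 15.48 × 0.1690 kW = 2.616 kW = 3.508 hp.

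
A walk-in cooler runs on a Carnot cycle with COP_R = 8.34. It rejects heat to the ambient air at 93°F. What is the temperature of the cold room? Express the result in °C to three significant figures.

For a Carnot refrigerator COP_R = T_C/(T_H − T_C), so T_C = COP·T_H/(1 + COP).
With T_H = 307.04 K, T_C = 8.34 × 307.04/9.340 = 274.17 K.
Converting, 274.17 K = 1.02°C.

1.02 °C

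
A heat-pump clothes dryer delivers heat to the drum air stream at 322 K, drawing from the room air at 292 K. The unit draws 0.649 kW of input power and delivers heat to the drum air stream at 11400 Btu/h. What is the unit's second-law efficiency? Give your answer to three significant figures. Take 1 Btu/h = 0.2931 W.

0.480

Converting, Q̇_H = 11400 Btu/h = 3.341 kW, so COP_actual = Q̇_H/Ẇ = 3.341/0.6490 = 5.148.
The reservoir spacing is ΔT = 322 − 292 = 30.00 K.
COP_Carnot = T_H/ΔT = 322.00/30.00 = 10.73.
η_II = COP_actual/COP_Carnot = 5.148/10.73 = 0.4797.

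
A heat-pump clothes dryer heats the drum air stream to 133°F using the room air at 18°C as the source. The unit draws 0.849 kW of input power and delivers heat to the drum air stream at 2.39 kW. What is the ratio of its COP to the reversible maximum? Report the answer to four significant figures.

0.3258

COP_actual = Q̇_H/Ẇ = 2.390/0.8490 = 2.815.
In absolute terms T_C = 291.15 K and T_H = 329.26 K, so ΔT = 38.11 K.
COP_Carnot = T_H/ΔT = 329.26/38.11 = 8.640.
η_II = COP_actual/COP_Carnot = 2.815/8.640 = 0.3258.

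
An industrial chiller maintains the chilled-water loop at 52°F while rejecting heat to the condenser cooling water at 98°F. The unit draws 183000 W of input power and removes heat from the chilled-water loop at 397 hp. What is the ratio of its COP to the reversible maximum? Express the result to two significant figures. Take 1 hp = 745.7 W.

Converting, Q̇_C = 397.0 hp = 296000 W, so COP_actual = Q̇_C/Ẇ = 296000/183000 = 1.618.
In absolute terms T_C = 284.26 K and T_H = 309.82 K, so ΔT = 25.56 K.
COP_Carnot = T_C/ΔT = 284.26/25.56 = 11.12.
η_II = COP_actual/COP_Carnot = 1.618/11.12 = 0.1454.

0.15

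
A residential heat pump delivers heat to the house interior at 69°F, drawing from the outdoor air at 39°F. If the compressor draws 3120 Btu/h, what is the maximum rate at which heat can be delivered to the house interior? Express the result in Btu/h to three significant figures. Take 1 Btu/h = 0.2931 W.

In absolute terms T_C = 277.04 K and T_H = 293.71 K, so ΔT = 16.67 K.
COP_Carnot = T_H/ΔT = 293.71/16.67 = 17.62.
Q̇_max = COP_Carnot × Ẇ = 17.62 × 3120 Btu/h = 54980 Btu/h.

55000 Btu/h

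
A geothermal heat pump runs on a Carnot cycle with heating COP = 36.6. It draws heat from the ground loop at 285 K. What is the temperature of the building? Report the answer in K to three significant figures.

293 K

COP_HP = T_H/(T_H − T_C) rearranges to T_H = COP·T_C/(COP − 1).
With T_C = 285.00 K, T_H = 36.6 × 285.00/35.60 = 293.01 K.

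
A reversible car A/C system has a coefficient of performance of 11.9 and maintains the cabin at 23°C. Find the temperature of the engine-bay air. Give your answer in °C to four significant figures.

47.89 °C

COP_R = T_C/(T_H − T_C) gives T_H − T_C = T_C/COP.
With T_C = 296.15 K, T_H = 296.15 × (1 + 1/11.9) = 321.04 K.
Converting, 321.04 K = 47.89°C.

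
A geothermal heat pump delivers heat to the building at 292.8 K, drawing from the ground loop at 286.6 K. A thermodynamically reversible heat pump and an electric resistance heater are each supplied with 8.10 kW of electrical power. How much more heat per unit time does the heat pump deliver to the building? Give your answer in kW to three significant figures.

374 kW

The reservoir spacing is ΔT = 292.8 − 286.6 = 6.200 K.
COP_Carnot = T_H/ΔT = 292.80/6.200 = 47.23.
The heat pump delivers Q̇_H = COP × Ẇ = 382.5 kW; the resistance heater delivers Ẇ = 8.100 kW.
Extra = (COP − 1)·Ẇ = 374.4 kW.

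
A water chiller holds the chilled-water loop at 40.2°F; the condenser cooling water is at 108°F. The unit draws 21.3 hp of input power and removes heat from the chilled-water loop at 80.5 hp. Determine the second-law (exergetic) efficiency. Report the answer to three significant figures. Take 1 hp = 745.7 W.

0.513

COP_actual = Q̇_C/Ẇ = 80.50/21.30 = 3.779.
In absolute terms T_C = 277.71 K and T_H = 315.37 K, so ΔT = 37.67 K.
COP_Carnot = T_C/ΔT = 277.71/37.67 = 7.373.
η_II = COP_actual/COP_Carnot = 3.779/7.373 = 0.5126.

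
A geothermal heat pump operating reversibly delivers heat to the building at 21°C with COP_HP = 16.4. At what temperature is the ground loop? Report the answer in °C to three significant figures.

3.06 °C

COP_HP = T_H/(T_H − T_C) gives T_H − T_C = T_H/COP.
With T_H = 294.15 K, T_C = 294.15 × (1 − 1/16.4) = 276.21 K.
Converting, 276.21 K = 3.06°C.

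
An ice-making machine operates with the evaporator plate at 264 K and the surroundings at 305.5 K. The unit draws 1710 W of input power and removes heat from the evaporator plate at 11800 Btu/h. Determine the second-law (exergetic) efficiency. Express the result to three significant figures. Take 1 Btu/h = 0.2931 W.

0.318

Converting, Q̇_C = 11800 Btu/h = 3459 W, so COP_actual = Q̇_C/Ẇ = 3459/1710 = 2.023.
The reservoir spacing is ΔT = 305.5 − 264 = 41.50 K.
COP_Carnot = T_C/ΔT = 264.00/41.50 = 6.361.
η_II = COP_actual/COP_Carnot = 2.023/6.361 = 0.3179.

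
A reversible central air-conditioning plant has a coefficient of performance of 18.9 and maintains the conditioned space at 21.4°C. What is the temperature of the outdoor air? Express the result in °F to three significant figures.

COP_R = T_C/(T_H − T_C) gives T_H − T_C = T_C/COP.
With T_C = 294.55 K, T_H = 294.55 × (1 + 1/18.9) = 310.13 K.
Converting, 310.13 K = 98.57°F.

98.6 °F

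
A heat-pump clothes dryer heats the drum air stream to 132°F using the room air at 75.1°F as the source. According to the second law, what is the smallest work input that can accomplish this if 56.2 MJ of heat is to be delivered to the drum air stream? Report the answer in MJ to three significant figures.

5.40 MJ

In absolute terms T_C = 297.09 K and T_H = 328.71 K, so ΔT = 31.61 K.
The reversible limit is COP_HP = T_H/ΔT = 10.40, so W_min = Q_H/COP = Q_H·ΔT/T_H.
W_min = 56.20 × 31.61/328.71 = 5.405 MJ.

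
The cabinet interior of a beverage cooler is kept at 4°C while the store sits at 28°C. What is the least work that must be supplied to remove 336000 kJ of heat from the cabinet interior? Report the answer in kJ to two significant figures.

29000 kJ

In absolute terms T_C = 277.15 K and T_H = 301.15 K, so ΔT = 24.00 K.
The reversible limit is COP_R = T_C/ΔT = 11.55, so W_min = Q_C/COP = Q_C·ΔT/T_C.
W_min = 336000 × 24.00/277.15 = 29100 kJ.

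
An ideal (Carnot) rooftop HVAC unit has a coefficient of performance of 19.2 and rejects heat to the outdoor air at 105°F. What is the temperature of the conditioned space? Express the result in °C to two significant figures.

For a Carnot refrigerator COP_R = T_C/(T_H − T_C), so T_C = COP·T_H/(1 + COP).
With T_H = 313.71 K, T_C = 19.2 × 313.71/20.20 = 298.18 K.
Converting, 298.18 K = 25.03°C.

25 °C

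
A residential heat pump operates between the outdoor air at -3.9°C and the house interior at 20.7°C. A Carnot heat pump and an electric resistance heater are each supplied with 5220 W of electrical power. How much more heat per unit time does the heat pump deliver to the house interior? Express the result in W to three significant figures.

In absolute terms T_C = 269.25 K and T_H = 293.85 K, so ΔT = 24.60 K.
COP_Carnot = T_H/ΔT = 293.85/24.60 = 11.95.
The heat pump delivers Q̇_H = COP × Ẇ = 62350 W; the resistance heater delivers Ẇ = 5220 W.
Extra = (COP − 1)·Ẇ = 57130 W.

57100 W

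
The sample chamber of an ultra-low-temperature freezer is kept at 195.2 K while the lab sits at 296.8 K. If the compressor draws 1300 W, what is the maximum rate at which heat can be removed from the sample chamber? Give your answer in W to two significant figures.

The reservoir spacing is ΔT = 296.8 − 195.2 = 101.6 K.
COP_Carnot = T_C/ΔT = 195.20/101.6 = 1.921.
Q̇_max = COP_Carnot × Ẇ = 1.921 × 1300 W = 2498 W.

2500 W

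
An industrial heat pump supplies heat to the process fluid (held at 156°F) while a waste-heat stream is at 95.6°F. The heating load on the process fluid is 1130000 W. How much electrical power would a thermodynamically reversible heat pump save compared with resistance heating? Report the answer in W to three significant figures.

In absolute terms T_C = 308.48 K and T_H = 342.04 K, so ΔT = 33.56 K.
COP_Carnot = T_H/ΔT = 342.04/33.56 = 10.19.
Resistance heating needs Ẇ_res = Q̇_H = 1130000 W; the reversible heat pump needs only Ẇ_hp = Q̇_H/COP = 110900 W.
Saving = 1130000 − 110900 = 1019000 W.

1020000 W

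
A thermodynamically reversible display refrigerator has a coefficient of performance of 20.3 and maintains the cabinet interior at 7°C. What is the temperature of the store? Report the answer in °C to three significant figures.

20.8 °C

COP_R = T_C/(T_H − T_C) gives T_H − T_C = T_C/COP.
With T_C = 280.15 K, T_H = 280.15 × (1 + 1/20.3) = 293.95 K.
Converting, 293.95 K = 20.80°C.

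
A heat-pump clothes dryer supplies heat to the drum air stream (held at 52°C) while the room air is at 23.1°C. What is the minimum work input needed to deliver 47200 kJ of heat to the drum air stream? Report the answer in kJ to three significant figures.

In absolute terms T_C = 296.25 K and T_H = 325.15 K, so ΔT = 28.90 K.
The reversible limit is COP_HP = T_H/ΔT = 11.25, so W_min = Q_H/COP = Q_H·ΔT/T_H.
W_min = 47200 × 28.90/325.15 = 4195 kJ.

4200 kJ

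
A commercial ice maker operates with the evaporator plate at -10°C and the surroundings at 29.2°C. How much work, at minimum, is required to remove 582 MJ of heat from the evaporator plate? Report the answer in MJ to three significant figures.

In absolute terms T_C = 263.15 K and T_H = 302.35 K, so ΔT = 39.20 K.
The reversible limit is COP_R = T_C/ΔT = 6.713, so W_min = Q_C/COP = Q_C·ΔT/T_C.
W_min = 582.0 × 39.20/263.15 = 86.70 MJ.

86.7 MJ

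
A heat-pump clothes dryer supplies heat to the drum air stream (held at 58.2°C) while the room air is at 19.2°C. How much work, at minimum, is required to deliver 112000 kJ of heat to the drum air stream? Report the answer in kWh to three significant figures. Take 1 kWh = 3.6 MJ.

In absolute terms T_C = 292.35 K and T_H = 331.35 K, so ΔT = 39.00 K.
The reversible limit is COP_HP = T_H/ΔT = 8.496, so W_min = Q_H/COP = Q_H·ΔT/T_H.
W_min = 112000 × 39.00/331.35 = 13180 kJ = 3.662 kWh.

3.66 kWh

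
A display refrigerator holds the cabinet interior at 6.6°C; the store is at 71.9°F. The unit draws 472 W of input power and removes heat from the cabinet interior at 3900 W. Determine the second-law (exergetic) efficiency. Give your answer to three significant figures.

COP_actual = Q̇_C/Ẇ = 3900/472.0 = 8.263.
In absolute terms T_C = 279.75 K and T_H = 295.32 K, so ΔT = 15.57 K.
COP_Carnot = T_C/ΔT = 279.75/15.57 = 17.97.
η_II = COP_actual/COP_Carnot = 8.263/17.97 = 0.4598.

0.460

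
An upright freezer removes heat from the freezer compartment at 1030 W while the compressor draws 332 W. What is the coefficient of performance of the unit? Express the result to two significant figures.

3.1

The first law gives Q̇_H = Q̇_C + Ẇ, so the three rates are Q̇_C = 1030, Q̇_H = 1362, Ẇ = 332.0 W.
COP_R = Q̇_C/Ẇ = 1030/332.0 = 3.102.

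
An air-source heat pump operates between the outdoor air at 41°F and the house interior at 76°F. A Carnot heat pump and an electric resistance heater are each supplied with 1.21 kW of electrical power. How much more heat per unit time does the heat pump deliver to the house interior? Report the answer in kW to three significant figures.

17.3 kW

In absolute terms T_C = 278.15 K and T_H = 297.59 K, so ΔT = 19.44 K.
COP_Carnot = T_H/ΔT = 297.59/19.44 = 15.30.
The heat pump delivers Q̇_H = COP × Ẇ = 18.52 kW; the resistance heater delivers Ẇ = 1.210 kW.
Extra = (COP − 1)·Ẇ = 17.31 kW.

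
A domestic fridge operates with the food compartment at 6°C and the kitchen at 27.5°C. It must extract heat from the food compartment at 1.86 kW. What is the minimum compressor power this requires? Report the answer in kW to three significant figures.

0.143 kW

In absolute terms T_C = 279.15 K and T_H = 300.65 K, so ΔT = 21.50 K.
COP_Carnot = T_C/ΔT = 279.15/21.50 = 12.98.
Ẇ_min = Q̇/COP_Carnot = 1.860/12.98 = 0.1433 kW.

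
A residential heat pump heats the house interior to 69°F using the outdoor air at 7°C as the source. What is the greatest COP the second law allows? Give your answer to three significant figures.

21.7

In absolute terms T_C = 280.15 K and T_H = 293.71 K, so ΔT = 13.56 K.
For a reversible cycle, COP_Carnot = T_H/ΔT = 293.71/13.56 = 21.67.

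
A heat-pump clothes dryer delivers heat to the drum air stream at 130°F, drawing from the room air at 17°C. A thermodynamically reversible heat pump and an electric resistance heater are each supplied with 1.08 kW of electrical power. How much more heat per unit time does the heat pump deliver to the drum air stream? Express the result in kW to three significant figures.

In absolute terms T_C = 290.15 K and T_H = 327.59 K, so ΔT = 37.44 K.
COP_Carnot = T_H/ΔT = 327.59/37.44 = 8.749.
The heat pump delivers Q̇_H = COP × Ẇ = 9.449 kW; the resistance heater delivers Ẇ = 1.080 kW.
Extra = (COP − 1)·Ẇ = 8.369 kW.

8.37 kW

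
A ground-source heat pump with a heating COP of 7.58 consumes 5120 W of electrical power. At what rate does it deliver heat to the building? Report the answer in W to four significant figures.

Q̇_H = COP_HP × Ẇ = 7.58 × 5120 = 38810 W.

38810 W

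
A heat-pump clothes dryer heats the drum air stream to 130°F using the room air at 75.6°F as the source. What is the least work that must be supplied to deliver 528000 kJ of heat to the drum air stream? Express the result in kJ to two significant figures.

49000 kJ

In absolute terms T_C = 297.37 K and T_H = 327.59 K, so ΔT = 30.22 K.
The reversible limit is COP_HP = T_H/ΔT = 10.84, so W_min = Q_H/COP = Q_H·ΔT/T_H.
W_min = 528000 × 30.22/327.59 = 48710 kJ.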